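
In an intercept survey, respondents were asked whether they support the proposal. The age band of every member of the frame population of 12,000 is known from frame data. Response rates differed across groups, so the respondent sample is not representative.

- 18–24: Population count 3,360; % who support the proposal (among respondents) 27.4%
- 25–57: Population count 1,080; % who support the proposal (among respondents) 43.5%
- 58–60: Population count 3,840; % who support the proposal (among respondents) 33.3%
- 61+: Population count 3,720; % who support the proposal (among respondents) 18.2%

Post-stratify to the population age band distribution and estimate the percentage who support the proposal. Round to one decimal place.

Post-stratification weights by population share, not respondent share:
  18–24: (3,360/12,000) × 27.4 = 7.672
  25–57: (1,080/12,000) × 43.5 = 3.915
  58–60: (3,840/12,000) × 33.3 = 10.656
  61+: (3,720/12,000) × 18.2 = 5.642
Post-stratified estimate = 27.885 → 27.9%.

27.9%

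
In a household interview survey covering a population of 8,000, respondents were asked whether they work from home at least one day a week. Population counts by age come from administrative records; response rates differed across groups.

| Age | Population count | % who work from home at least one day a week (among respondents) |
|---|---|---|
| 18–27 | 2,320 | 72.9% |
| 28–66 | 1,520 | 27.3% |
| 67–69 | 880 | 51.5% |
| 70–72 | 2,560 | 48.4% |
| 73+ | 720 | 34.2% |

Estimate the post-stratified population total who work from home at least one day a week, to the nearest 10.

Each cell contributes its population count × the respondent rate:
  18–27: 2,320 × 72.9% = 1691.28
  28–66: 1,520 × 27.3% = 414.96
  67–69: 880 × 51.5% = 453.2
  70–72: 2,560 × 48.4% = 1239.04
  73+: 720 × 34.2% = 246.24
Estimated total = 4044.72 → 4,040.

4,040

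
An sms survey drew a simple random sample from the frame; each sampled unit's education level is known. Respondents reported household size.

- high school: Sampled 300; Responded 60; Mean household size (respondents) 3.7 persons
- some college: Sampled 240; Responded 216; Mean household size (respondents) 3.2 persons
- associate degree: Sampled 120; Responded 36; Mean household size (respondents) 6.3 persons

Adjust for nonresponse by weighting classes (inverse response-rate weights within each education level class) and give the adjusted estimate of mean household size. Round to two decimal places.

3.99

Response rates by class: high school 60/300 = 20%, some college 216/240 = 90%, associate degree 36/120 = 30%.
With weight = n_sampled/n_responded per class, the weighted class total is n_sampled:
  high school: 300 × 3.7 = 1110
  some college: 240 × 3.2 = 768
  associate degree: 120 × 6.3 = 756
Adjusted estimate = 2634 / 660 = 3.99091 → 3.99.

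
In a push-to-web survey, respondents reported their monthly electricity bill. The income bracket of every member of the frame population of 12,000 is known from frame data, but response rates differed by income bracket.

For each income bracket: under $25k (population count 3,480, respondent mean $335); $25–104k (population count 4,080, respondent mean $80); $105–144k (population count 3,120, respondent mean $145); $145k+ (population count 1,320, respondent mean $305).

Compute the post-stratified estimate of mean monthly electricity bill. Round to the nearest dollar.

Each cell contributes population-share × respondent value:
  under $25k: (3,480/12,000) × 335 = 97.15
  $25–104k: (4,080/12,000) × 80 = 27.2
  $105–144k: (3,120/12,000) × 145 = 37.7
  $145k+: (1,320/12,000) × 305 = 33.55
Post-stratified estimate = 195.6 → $196.

$196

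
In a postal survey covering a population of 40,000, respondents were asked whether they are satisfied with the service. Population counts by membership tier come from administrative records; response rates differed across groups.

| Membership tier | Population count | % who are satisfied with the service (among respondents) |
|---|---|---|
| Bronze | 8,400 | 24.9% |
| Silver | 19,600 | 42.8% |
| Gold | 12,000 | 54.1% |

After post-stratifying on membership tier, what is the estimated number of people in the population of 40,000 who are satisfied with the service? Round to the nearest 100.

17,000

Each cell contributes its population count × the respondent rate:
  Bronze: 8,400 × 24.9% = 2091.6
  Silver: 19,600 × 42.8% = 8388.8
  Gold: 12,000 × 54.1% = 6492
Estimated total = 16972.4 → 17,000.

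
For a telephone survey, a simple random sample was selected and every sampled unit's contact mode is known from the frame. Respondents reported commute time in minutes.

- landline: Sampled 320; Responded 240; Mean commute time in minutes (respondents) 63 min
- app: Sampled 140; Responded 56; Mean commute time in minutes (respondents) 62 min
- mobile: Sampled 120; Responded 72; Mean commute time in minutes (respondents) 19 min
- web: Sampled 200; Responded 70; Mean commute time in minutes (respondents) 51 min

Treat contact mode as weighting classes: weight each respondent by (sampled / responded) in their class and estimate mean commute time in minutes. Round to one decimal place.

Response rates by class: landline 240/320 = 75%, app 56/140 = 40%, mobile 72/120 = 60%, web 70/200 = 35%.
Inverse-response-rate weighting restores each class to its sampled count, so class totals weight by n_sampled:
  landline: 320 × 63 = 20,160
  app: 140 × 62 = 8680
  mobile: 120 × 19 = 2280
  web: 200 × 51 = 10,200
Adjusted estimate = 41,320 / 780 = 52.9744 → 53.0.

53.0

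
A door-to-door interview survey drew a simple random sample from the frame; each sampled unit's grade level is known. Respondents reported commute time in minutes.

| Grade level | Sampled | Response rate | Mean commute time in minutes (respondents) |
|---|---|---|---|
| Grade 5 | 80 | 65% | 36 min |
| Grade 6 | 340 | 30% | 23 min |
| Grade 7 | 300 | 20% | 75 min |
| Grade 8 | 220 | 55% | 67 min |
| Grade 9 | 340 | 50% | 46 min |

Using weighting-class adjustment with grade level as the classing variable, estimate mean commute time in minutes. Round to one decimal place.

49.7

With weight = n_sampled/n_responded per class, the weighted class total is n_sampled:
  Grade 5: 80 × 36 = 2880
  Grade 6: 340 × 23 = 7820
  Grade 7: 300 × 75 = 22,500
  Grade 8: 220 × 67 = 14,740
  Grade 9: 340 × 46 = 15,640
Adjusted estimate = 63,580 / 1,280 = 49.6719 → 49.7.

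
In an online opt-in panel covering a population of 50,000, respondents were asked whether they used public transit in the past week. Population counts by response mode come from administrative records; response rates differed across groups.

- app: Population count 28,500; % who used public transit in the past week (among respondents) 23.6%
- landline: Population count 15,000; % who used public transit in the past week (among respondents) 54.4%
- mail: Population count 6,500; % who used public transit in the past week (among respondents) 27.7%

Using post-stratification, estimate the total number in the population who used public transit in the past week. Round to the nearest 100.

16,700

Apply each group's respondent rate to its population count:
  app: 28,500 × 23.6% = 6726
  landline: 15,000 × 54.4% = 8160
  mail: 6,500 × 27.7% = 1800.5
Estimated total = 16686.5 → 16,700.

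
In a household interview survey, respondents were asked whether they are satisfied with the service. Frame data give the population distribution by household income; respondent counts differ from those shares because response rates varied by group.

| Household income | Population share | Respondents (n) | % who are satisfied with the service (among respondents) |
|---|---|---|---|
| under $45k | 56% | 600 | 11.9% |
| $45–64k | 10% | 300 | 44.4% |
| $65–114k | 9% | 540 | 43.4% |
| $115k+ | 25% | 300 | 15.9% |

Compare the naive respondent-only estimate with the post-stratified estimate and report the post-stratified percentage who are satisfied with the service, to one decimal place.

Unadjusted (pooled respondent) estimate weights by respondent counts:
  (600/1740)×11.9 + (300/1740)×44.4 + (540/1740)×43.4 + (300/1740)×15.9 = 27.969%
Reweighting by population household income shares:
  0.56×11.9 + 0.1×44.4 + 0.09×43.4 + 0.25×15.9 = 18.985%

19.0%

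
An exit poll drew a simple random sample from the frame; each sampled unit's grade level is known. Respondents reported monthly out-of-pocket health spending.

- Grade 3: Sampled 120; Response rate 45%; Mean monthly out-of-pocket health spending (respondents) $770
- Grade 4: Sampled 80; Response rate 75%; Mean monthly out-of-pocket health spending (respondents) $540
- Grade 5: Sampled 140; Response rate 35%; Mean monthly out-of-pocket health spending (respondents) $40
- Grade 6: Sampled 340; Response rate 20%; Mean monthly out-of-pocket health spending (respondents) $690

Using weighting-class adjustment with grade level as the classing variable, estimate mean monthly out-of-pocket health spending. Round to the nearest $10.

With weight = n_sampled/n_responded per class, the weighted class total is n_sampled:
  Grade 3: 120 × 770 = 92,400
  Grade 4: 80 × 540 = 43,200
  Grade 5: 140 × 40 = 5600
  Grade 6: 340 × 690 = 234,600
Adjusted estimate = 375,800 / 680 = 552.647 → $550.

$550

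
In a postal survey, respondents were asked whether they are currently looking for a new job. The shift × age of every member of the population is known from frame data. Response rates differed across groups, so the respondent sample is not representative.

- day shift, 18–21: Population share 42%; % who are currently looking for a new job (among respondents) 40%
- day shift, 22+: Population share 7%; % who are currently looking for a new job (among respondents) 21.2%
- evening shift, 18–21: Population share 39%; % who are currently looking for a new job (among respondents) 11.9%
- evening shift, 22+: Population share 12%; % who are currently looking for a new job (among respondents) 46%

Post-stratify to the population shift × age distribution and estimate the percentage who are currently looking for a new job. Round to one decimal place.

28.4%

Weight each group's respondent value by its population share:
  day shift, 18–21: 0.42 × 40 = 16.8
  day shift, 22+: 0.07 × 21.2 = 1.484
  evening shift, 18–21: 0.39 × 11.9 = 4.641
  evening shift, 22+: 0.12 × 46 = 5.52
Post-stratified estimate = 28.445 → 28.4%.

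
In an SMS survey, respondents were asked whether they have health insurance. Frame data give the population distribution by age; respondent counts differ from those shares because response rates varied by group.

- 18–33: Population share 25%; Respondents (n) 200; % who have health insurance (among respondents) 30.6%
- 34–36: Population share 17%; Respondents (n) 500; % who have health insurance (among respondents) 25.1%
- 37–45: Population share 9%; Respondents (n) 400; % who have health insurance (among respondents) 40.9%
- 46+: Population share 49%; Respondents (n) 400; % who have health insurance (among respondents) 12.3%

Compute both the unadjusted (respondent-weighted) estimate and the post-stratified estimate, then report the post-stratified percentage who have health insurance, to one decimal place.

21.6%

Naive respondent-only estimate (weights = respondent counts):
  (200/1500)×30.6 + (500/1500)×25.1 + (400/1500)×40.9 + (400/1500)×12.3 = 26.6333%
Post-stratified estimate weights by population shares:
  0.25×30.6 + 0.17×25.1 + 0.09×40.9 + 0.49×12.3 = 21.625%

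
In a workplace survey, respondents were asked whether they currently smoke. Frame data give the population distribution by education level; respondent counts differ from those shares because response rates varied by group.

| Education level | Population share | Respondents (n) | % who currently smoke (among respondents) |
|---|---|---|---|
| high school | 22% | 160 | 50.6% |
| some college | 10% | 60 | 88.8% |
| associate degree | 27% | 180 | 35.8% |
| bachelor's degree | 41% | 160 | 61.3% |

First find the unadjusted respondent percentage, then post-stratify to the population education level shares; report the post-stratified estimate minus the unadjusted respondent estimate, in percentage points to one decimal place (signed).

+1.8 percentage points

Naive respondent-only estimate (weights = respondent counts):
  (160/560)×50.6 + (60/560)×88.8 + (180/560)×35.8 + (160/560)×61.3 = 52.9929%
Reweighting by population education level shares:
  0.22×50.6 + 0.1×88.8 + 0.27×35.8 + 0.41×61.3 = 54.811%
Difference = 54.811 − 52.9929 = 1.8181 pp.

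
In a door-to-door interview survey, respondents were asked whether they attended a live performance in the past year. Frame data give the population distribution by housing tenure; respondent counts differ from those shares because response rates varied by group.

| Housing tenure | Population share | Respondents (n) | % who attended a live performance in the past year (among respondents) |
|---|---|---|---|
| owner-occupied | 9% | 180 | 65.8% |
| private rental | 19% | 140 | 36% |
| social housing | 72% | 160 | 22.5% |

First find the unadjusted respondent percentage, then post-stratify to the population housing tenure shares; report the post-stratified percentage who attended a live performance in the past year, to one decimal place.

Without adjustment, the pooled respondent share is:
  (180/480)×65.8 + (140/480)×36 + (160/480)×22.5 = 42.675%
Reweighting by population housing tenure shares:
  0.09×65.8 + 0.19×36 + 0.72×22.5 = 28.962%

29.0%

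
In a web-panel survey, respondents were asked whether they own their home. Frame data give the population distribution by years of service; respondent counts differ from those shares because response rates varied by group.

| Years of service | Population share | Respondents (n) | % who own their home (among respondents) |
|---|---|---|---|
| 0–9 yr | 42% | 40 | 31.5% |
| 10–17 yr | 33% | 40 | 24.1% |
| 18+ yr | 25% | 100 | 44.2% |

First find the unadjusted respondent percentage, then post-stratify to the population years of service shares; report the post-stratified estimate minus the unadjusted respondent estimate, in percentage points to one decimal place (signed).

-4.7 percentage points

Unadjusted (pooled respondent) estimate weights by respondent counts:
  (40/180)×31.5 + (40/180)×24.1 + (100/180)×44.2 = 36.9111%
Post-stratifying to population shares instead:
  0.42×31.5 + 0.33×24.1 + 0.25×44.2 = 32.233%
Difference = 32.233 − 36.9111 = -4.6781 pp.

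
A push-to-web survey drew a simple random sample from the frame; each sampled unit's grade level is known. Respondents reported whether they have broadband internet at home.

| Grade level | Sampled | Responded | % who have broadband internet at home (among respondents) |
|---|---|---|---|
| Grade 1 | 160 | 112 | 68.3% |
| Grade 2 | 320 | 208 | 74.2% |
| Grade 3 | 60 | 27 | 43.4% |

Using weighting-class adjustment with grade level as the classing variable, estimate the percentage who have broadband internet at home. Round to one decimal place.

69.0%

Class response rates: Grade 1 112/160 = 70%, Grade 2 208/320 = 65%, Grade 3 27/60 = 45%.
With weight = n_sampled/n_responded per class, the weighted class total is n_sampled:
  Grade 1: 160 × 68.3 = 10,928
  Grade 2: 320 × 74.2 = 23,744
  Grade 3: 60 × 43.4 = 2604
Adjusted estimate = 37,276 / 540 = 69.0296 → 69.0%.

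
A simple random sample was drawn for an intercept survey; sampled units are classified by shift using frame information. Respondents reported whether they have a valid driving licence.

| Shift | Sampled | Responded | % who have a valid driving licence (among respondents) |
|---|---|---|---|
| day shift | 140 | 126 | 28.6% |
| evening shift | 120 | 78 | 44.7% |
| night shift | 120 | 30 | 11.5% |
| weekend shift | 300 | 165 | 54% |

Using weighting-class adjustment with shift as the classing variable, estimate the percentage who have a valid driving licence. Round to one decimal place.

39.6%

Class response rates: day shift 126/140 = 90%, evening shift 78/120 = 65%, night shift 30/120 = 25%, weekend shift 165/300 = 55%.
With weight = n_sampled/n_responded per class, the weighted class total is n_sampled:
  day shift: 140 × 28.6 = 4004
  evening shift: 120 × 44.7 = 5364
  night shift: 120 × 11.5 = 1380
  weekend shift: 300 × 54 = 16,200
Adjusted estimate = 26,948 / 680 = 39.6294 → 39.6%.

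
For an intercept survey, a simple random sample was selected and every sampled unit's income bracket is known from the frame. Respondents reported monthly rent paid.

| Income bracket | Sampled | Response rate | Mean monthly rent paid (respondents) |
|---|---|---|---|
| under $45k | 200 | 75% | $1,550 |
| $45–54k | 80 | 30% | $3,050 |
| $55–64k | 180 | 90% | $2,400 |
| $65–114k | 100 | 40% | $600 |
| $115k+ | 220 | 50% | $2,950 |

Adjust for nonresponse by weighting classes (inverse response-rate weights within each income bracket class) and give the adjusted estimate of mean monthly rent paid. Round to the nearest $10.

$2,170

Each respondent's weight = sampled/responded in their class; summing within a class gives n_sampled, so:
  under $45k: 200 × 1550 = 310,000
  $45–54k: 80 × 3050 = 244,000
  $55–64k: 180 × 2400 = 432,000
  $65–114k: 100 × 600 = 60,000
  $115k+: 220 × 2950 = 649,000
Adjusted estimate = 1,695,000 / 780 = 2173.08 → $2,170.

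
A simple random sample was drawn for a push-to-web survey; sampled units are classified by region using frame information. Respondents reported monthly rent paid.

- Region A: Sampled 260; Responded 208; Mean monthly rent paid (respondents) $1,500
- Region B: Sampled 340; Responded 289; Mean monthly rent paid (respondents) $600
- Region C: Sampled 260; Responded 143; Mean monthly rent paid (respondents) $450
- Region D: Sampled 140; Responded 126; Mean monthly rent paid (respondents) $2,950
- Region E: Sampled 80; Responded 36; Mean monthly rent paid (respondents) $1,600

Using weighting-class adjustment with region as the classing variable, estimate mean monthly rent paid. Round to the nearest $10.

Response rates by class: Region A 208/260 = 80%, Region B 289/340 = 85%, Region C 143/260 = 55%, Region D 126/140 = 90%, Region E 36/80 = 45%.
With weight = n_sampled/n_responded per class, the weighted class total is n_sampled:
  Region A: 260 × 1500 = 390,000
  Region B: 340 × 600 = 204,000
  Region C: 260 × 450 = 117,000
  Region D: 140 × 2950 = 413,000
  Region E: 80 × 1600 = 128,000
Adjusted estimate = 1,252,000 / 1,080 = 1159.26 → $1,160.

$1,160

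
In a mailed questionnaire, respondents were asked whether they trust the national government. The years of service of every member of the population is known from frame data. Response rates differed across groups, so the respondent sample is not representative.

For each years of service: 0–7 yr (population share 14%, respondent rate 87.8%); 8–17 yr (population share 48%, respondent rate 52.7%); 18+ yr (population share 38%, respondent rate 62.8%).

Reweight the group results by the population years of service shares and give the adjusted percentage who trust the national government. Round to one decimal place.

61.5%

Each cell contributes population-share × respondent value:
  0–7 yr: 0.14 × 87.8 = 12.292
  8–17 yr: 0.48 × 52.7 = 25.296
  18+ yr: 0.38 × 62.8 = 23.864
Post-stratified estimate = 61.452 → 61.5%.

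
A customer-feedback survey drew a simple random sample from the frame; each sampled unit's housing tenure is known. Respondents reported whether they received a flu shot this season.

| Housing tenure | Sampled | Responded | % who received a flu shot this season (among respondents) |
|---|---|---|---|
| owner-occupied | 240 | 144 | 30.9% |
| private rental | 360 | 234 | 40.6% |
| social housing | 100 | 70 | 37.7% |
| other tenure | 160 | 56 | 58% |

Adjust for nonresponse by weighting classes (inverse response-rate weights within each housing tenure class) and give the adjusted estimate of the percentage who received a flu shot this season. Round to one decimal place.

Class response rates: owner-occupied 144/240 = 60%, private rental 234/360 = 65%, social housing 70/100 = 70%, other tenure 56/160 = 35%.
Each respondent's weight = sampled/responded in their class; summing within a class gives n_sampled, so:
  owner-occupied: 240 × 30.9 = 7416
  private rental: 360 × 40.6 = 14,616
  social housing: 100 × 37.7 = 3770
  other tenure: 160 × 58 = 9280
Adjusted estimate = 35,082 / 860 = 40.793 → 40.8%.

40.8%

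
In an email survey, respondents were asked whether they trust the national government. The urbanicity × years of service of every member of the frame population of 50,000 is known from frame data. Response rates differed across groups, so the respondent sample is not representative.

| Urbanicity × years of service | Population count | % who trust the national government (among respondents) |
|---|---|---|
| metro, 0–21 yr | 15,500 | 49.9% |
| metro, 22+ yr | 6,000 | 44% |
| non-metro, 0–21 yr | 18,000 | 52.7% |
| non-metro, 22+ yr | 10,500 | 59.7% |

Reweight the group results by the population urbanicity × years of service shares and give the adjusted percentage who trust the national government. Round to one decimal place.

Reweight to the known urbanicity × years of service distribution:
  metro, 0–21 yr: (15,500/50,000) × 49.9 = 15.469
  metro, 22+ yr: (6,000/50,000) × 44 = 5.28
  non-metro, 0–21 yr: (18,000/50,000) × 52.7 = 18.972
  non-metro, 22+ yr: (10,500/50,000) × 59.7 = 12.537
Post-stratified estimate = 52.258 → 52.3%.

52.3%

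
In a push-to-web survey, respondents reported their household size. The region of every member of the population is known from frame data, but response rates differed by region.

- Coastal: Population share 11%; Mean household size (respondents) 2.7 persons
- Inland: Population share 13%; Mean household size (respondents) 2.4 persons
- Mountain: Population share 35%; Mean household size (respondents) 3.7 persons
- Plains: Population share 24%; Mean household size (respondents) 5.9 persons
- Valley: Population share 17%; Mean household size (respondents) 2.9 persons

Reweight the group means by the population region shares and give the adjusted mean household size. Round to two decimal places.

3.81

Reweight to the known region distribution:
  Coastal: 0.11 × 2.7 = 0.297
  Inland: 0.13 × 2.4 = 0.312
  Mountain: 0.35 × 3.7 = 1.295
  Plains: 0.24 × 5.9 = 1.416
  Valley: 0.17 × 2.9 = 0.493
Post-stratified estimate = 3.813 → 3.81.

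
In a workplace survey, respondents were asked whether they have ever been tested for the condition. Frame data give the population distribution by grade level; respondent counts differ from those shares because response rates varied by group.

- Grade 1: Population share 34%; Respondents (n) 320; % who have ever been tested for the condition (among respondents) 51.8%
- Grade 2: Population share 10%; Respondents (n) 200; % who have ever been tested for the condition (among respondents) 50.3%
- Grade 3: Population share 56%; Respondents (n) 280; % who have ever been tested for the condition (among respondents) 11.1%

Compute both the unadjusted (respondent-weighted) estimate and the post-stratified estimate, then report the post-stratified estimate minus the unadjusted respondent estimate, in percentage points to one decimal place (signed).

-8.3 percentage points

Unadjusted (pooled respondent) estimate weights by respondent counts:
  (320/800)×51.8 + (200/800)×50.3 + (280/800)×11.1 = 37.18%
Post-stratifying to population shares instead:
  0.34×51.8 + 0.1×50.3 + 0.56×11.1 = 28.858%
Difference = 28.858 − 37.18 = -8.322 pp.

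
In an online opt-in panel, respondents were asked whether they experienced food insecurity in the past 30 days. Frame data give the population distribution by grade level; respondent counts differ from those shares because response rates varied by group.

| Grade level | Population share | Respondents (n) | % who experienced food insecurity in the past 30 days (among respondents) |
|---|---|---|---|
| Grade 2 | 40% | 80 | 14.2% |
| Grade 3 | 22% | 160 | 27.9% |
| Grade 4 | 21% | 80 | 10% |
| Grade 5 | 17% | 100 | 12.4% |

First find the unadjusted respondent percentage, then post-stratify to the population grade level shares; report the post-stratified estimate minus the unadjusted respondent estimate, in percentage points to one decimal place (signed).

-2.2 percentage points

Unadjusted (pooled respondent) estimate weights by respondent counts:
  (80/420)×14.2 + (160/420)×27.9 + (80/420)×10 + (100/420)×12.4 = 18.1905%
Post-stratifying to population shares instead:
  0.4×14.2 + 0.22×27.9 + 0.21×10 + 0.17×12.4 = 16.026%
Difference = 16.026 − 18.1905 = -2.1645 pp.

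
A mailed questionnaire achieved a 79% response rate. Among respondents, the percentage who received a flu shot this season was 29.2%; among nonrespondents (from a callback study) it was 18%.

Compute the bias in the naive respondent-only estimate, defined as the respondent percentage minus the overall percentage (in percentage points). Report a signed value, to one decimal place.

Nonresponse fraction = 1 − 0.79 = 0.21.
Bias = (nonresponse fraction) × (respondent percentage − nonrespondent percentage)
     = 0.21 × (29.2 − 18) = 0.21 × 11.2 = 2.352.

+2.4 percentage points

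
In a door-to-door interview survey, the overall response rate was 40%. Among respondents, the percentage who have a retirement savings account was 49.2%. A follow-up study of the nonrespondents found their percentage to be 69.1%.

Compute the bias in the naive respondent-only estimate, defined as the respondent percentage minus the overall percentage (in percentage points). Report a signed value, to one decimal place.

-11.9 percentage points

Nonresponse fraction = 1 − 0.4 = 0.6.
Bias = (nonresponse fraction) × (respondent percentage − nonrespondent percentage)
     = 0.6 × (49.2 − 69.1) = 0.6 × -19.9 = -11.94.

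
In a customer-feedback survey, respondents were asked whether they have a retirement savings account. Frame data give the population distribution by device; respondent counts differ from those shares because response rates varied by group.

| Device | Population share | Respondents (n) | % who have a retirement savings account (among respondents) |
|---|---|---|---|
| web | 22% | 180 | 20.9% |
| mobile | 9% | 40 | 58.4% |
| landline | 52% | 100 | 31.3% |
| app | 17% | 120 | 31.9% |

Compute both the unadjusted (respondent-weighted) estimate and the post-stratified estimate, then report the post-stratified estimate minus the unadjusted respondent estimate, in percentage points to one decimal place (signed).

Naive respondent-only estimate (weights = respondent counts):
  (180/440)×20.9 + (40/440)×58.4 + (100/440)×31.3 + (120/440)×31.9 = 29.6727%
Post-stratifying to population shares instead:
  0.22×20.9 + 0.09×58.4 + 0.52×31.3 + 0.17×31.9 = 31.553%
Difference = 31.553 − 29.6727 = 1.8803 pp.

+1.9 percentage points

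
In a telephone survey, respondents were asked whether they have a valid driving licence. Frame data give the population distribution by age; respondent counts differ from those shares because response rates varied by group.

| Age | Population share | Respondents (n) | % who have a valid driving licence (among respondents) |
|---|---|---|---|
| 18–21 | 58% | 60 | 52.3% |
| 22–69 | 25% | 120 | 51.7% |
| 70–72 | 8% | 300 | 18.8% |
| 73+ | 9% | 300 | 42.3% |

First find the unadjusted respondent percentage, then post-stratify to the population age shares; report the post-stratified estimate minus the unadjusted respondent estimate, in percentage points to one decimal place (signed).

Without adjustment, the pooled respondent share is:
  (60/780)×52.3 + (120/780)×51.7 + (300/780)×18.8 + (300/780)×42.3 = 35.4769%
Post-stratified estimate weights by population shares:
  0.58×52.3 + 0.25×51.7 + 0.08×18.8 + 0.09×42.3 = 48.57%
Difference = 48.57 − 35.4769 = 13.0931 pp.

+13.1 percentage points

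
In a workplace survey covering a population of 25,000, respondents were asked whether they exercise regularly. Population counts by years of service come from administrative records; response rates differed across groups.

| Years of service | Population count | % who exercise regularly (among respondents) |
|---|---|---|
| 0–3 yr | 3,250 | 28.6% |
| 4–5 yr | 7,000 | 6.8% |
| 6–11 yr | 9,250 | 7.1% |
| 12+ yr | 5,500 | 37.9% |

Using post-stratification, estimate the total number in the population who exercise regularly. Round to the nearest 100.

Apply each group's respondent rate to its population count:
  0–3 yr: 3,250 × 28.6% = 929.5
  4–5 yr: 7,000 × 6.8% = 476
  6–11 yr: 9,250 × 7.1% = 656.75
  12+ yr: 5,500 × 37.9% = 2084.5
Estimated total = 4146.75 → 4,100.

4,100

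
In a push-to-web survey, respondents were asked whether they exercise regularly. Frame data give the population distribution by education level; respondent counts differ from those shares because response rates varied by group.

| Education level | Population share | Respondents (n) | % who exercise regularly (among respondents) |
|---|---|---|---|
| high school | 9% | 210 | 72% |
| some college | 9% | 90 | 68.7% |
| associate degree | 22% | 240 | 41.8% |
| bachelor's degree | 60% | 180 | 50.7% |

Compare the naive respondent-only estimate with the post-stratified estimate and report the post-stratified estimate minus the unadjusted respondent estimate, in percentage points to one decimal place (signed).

-3.9 percentage points

Unadjusted (pooled respondent) estimate weights by respondent counts:
  (210/720)×72 + (90/720)×68.7 + (240/720)×41.8 + (180/720)×50.7 = 56.1958%
Post-stratifying to population shares instead:
  0.09×72 + 0.09×68.7 + 0.22×41.8 + 0.6×50.7 = 52.279%
Difference = 52.279 − 56.1958 = -3.9168 pp.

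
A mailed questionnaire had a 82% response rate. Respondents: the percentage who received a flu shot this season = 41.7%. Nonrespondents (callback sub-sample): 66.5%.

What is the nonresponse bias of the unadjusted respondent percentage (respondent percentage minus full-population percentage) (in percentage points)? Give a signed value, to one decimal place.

-4.5 percentage points

Nonresponse fraction = 1 − 0.82 = 0.18.
Bias = (nonresponse fraction) × (respondent percentage − nonrespondent percentage)
     = 0.18 × (41.7 − 66.5) = 0.18 × -24.8 = -4.464.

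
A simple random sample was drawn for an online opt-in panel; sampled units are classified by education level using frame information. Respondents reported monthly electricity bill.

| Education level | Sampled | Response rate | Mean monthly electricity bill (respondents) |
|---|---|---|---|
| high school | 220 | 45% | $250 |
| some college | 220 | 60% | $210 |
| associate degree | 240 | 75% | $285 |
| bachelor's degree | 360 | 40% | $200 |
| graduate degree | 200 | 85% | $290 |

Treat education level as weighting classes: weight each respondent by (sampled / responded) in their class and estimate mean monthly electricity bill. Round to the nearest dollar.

With weight = n_sampled/n_responded per class, the weighted class total is n_sampled:
  high school: 220 × 250 = 55,000
  some college: 220 × 210 = 46,200
  associate degree: 240 × 285 = 68,400
  bachelor's degree: 360 × 200 = 72,000
  graduate degree: 200 × 290 = 58,000
Adjusted estimate = 299,600 / 1,240 = 241.613 → $242.

$242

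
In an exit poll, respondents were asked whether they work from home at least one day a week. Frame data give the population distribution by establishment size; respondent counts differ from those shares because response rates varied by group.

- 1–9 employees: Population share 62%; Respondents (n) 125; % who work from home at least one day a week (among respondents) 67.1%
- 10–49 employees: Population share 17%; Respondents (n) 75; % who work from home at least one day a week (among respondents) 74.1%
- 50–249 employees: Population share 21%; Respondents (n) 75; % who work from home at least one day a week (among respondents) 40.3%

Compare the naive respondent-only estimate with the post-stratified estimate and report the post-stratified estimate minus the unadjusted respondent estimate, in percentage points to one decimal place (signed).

+1.0 percentage points

Naive respondent-only estimate (weights = respondent counts):
  (125/275)×67.1 + (75/275)×74.1 + (75/275)×40.3 = 61.7%
Reweighting by population establishment size shares:
  0.62×67.1 + 0.17×74.1 + 0.21×40.3 = 62.662%
Difference = 62.662 − 61.7 = 0.962 pp.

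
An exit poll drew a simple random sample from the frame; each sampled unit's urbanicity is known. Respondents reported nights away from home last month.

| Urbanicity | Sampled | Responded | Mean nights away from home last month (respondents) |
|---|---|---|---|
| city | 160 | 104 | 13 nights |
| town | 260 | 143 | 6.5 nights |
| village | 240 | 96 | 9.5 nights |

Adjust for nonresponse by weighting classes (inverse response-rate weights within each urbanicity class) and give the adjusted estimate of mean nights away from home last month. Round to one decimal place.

9.2

Response rates by class: city 104/160 = 65%, town 143/260 = 55%, village 96/240 = 40%.
Each respondent's weight = sampled/responded in their class; summing within a class gives n_sampled, so:
  city: 160 × 13 = 2080
  town: 260 × 6.5 = 1690
  village: 240 × 9.5 = 2280
Adjusted estimate = 6050 / 660 = 9.16667 → 9.2.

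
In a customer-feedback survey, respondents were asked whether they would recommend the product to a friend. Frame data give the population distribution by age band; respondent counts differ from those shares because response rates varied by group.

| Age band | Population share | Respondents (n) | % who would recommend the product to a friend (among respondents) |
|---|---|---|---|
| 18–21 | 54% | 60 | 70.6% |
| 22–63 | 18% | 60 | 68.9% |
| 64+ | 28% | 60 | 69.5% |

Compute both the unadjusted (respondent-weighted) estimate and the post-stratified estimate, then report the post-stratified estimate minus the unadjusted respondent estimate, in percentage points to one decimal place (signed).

Naive respondent-only estimate (weights = respondent counts):
  (60/180)×70.6 + (60/180)×68.9 + (60/180)×69.5 = 69.6667%
Post-stratifying to population shares instead:
  0.54×70.6 + 0.18×68.9 + 0.28×69.5 = 69.986%
Difference = 69.986 − 69.6667 = 0.3193 pp.

+0.3 percentage points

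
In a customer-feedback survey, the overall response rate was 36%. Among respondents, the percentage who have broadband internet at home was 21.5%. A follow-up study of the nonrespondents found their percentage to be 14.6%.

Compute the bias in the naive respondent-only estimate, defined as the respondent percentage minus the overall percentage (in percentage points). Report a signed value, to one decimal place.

Nonresponse fraction = 1 − 0.36 = 0.64.
Bias = (nonresponse fraction) × (respondent percentage − nonrespondent percentage)
     = 0.64 × (21.5 − 14.6) = 0.64 × 6.9 = 4.416.

+4.4 percentage points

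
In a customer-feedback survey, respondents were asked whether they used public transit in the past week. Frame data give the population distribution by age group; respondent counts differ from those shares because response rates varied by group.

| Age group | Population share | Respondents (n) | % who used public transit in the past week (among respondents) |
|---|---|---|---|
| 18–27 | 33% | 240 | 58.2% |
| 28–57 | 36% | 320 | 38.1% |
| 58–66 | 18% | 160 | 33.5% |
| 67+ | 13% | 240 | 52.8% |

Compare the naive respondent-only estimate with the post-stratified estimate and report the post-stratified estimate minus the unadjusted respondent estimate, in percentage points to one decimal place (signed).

Unadjusted (pooled respondent) estimate weights by respondent counts:
  (240/960)×58.2 + (320/960)×38.1 + (160/960)×33.5 + (240/960)×52.8 = 46.0333%
Post-stratifying to population shares instead:
  0.33×58.2 + 0.36×38.1 + 0.18×33.5 + 0.13×52.8 = 45.816%
Difference = 45.816 − 46.0333 = -0.2173 pp.

-0.2 percentage points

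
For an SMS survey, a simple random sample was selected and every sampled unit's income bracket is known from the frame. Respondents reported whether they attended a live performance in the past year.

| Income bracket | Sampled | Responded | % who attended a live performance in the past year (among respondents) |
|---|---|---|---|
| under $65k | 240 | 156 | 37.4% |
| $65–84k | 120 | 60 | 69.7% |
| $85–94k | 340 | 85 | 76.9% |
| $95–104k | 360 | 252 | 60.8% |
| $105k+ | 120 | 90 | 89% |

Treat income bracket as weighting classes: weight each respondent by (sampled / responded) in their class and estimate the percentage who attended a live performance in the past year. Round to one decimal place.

64.5%

Class response rates: under $65k 156/240 = 65%, $65–84k 60/120 = 50%, $85–94k 85/340 = 25%, $95–104k 252/360 = 70%, $105k+ 90/120 = 75%.
With weight = n_sampled/n_responded per class, the weighted class total is n_sampled:
  under $65k: 240 × 37.4 = 8976
  $65–84k: 120 × 69.7 = 8364
  $85–94k: 340 × 76.9 = 26146
  $95–104k: 360 × 60.8 = 21,888
  $105k+: 120 × 89 = 10,680
Adjusted estimate = 76,054 / 1,180 = 64.4525 → 64.5%.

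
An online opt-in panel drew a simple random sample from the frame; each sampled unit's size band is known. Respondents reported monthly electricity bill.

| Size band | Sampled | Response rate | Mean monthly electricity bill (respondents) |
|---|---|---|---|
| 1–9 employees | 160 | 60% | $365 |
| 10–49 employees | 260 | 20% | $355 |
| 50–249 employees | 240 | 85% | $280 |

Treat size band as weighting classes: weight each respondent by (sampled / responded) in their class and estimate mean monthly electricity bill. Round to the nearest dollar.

$330

Weighting each respondent by the inverse class response rate inflates each class back to its sampled size, so the class weight is n_sampled:
  1–9 employees: 160 × 365 = 58,400
  10–49 employees: 260 × 355 = 92,300
  50–249 employees: 240 × 280 = 67,200
Adjusted estimate = 217,900 / 660 = 330.152 → $330.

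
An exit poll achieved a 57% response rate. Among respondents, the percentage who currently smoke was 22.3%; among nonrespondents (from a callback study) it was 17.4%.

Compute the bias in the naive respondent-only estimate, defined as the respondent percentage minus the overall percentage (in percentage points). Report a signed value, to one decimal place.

Nonresponse fraction = 1 − 0.57 = 0.43.
Bias = (nonresponse fraction) × (respondent percentage − nonrespondent percentage)
     = 0.43 × (22.3 − 17.4) = 0.43 × 4.9 = 2.107.

+2.1 percentage points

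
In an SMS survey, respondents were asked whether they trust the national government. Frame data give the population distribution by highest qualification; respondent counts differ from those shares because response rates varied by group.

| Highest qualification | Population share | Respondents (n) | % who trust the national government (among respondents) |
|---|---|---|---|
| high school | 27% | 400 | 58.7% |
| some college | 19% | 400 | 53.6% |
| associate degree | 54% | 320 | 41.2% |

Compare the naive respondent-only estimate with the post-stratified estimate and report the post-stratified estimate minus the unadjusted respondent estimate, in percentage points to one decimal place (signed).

-3.6 percentage points

Without adjustment, the pooled respondent share is:
  (400/1120)×58.7 + (400/1120)×53.6 + (320/1120)×41.2 = 51.8786%
Reweighting by population highest qualification shares:
  0.27×58.7 + 0.19×53.6 + 0.54×41.2 = 48.281%
Difference = 48.281 − 51.8786 = -3.5976 pp.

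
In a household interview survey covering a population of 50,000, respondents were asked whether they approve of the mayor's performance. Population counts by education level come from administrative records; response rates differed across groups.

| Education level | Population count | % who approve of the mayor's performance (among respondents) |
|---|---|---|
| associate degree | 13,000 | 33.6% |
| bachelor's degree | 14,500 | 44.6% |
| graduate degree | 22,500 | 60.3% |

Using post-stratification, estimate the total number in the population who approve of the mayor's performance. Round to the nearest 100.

24,400

Apply each group's respondent rate to its population count:
  associate degree: 13,000 × 33.6% = 4368
  bachelor's degree: 14,500 × 44.6% = 6467
  graduate degree: 22,500 × 60.3% = 13567.5
Estimated total = 24402.5 → 24,400.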